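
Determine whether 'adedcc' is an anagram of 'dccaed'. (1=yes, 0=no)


Sort characters of 'adedcc': 'accdde'
Sort characters of 'dccaed': 'accdde'
Sorted forms match -> they ARE anagrams
Result: 1

1


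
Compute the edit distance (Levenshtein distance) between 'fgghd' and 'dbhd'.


Building DP table for s1='fgghd' (len 5) and s2='dbhd' (len 4):
       d  b  h  d
    0  1  2  3  4
  f 1  1  2  3  4
  g 2  2  2  3  4
  g 3  3  3  3  4
  h 4  4  4  3  4
  d 5  4  5  4  3
Edit distance = dp[5][4] = 3

3


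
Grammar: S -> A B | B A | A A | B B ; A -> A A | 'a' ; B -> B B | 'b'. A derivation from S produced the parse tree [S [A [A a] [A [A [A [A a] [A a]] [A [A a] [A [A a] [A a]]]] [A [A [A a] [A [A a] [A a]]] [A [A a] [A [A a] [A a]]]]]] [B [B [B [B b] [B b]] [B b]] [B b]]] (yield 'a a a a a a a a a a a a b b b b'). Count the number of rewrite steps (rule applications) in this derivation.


Every bracketed nonterminal node [X ...] in the tree is produced by exactly one rule application.
Reading the tree off as a leftmost derivation:
  Step 1: S  =>  A B   (applied S -> A B)
  Step 2: A B  =>  A A B   (applied A -> A A)
  Step 3: A A B  =>  a A B   (applied A -> a)
  Step 4: a A B  =>  a A A B   (applied A -> A A)
  Step 5: a A A B  =>  a A A A B   (applied A -> A A)
  Step 6: a A A A B  =>  a A A A A B   (applied A -> A A)
  Step 7: a A A A A B  =>  a a A A A B   (applied A -> a)
  Step 8: a a A A A B  =>  a a a A A B   (applied A -> a)
  Step 9: a a a A A B  =>  a a a A A A B   (applied A -> A A)
  Step 10: a a a A A A B  =>  a a a a A A B   (applied A -> a)
  Step 11: a a a a A A B  =>  a a a a A A A B   (applied A -> A A)
  Step 12: a a a a A A A B  =>  a a a a a A A B   (applied A -> a)
  Step 13: a a a a a A A B  =>  a a a a a a A B   (applied A -> a)
  Step 14: a a a a a a A B  =>  a a a a a a A A B   (applied A -> A A)
  Step 15: a a a a a a A A B  =>  a a a a a a A A A B   (applied A -> A A)
  Step 16: a a a a a a A A A B  =>  a a a a a a a A A B   (applied A -> a)
  Step 17: a a a a a a a A A B  =>  a a a a a a a A A A B   (applied A -> A A)
  Step 18: a a a a a a a A A A B  =>  a a a a a a a a A A B   (applied A -> a)
  Step 19: a a a a a a a a A A B  =>  a a a a a a a a a A B   (applied A -> a)
  Step 20: a a a a a a a a a A B  =>  a a a a a a a a a A A B   (applied A -> A A)
  Step 21: a a a a a a a a a A A B  =>  a a a a a a a a a a A B   (applied A -> a)
  Step 22: a a a a a a a a a a A B  =>  a a a a a a a a a a A A B   (applied A -> A A)
  Step 23: a a a a a a a a a a A A B  =>  a a a a a a a a a a a A B   (applied A -> a)
  Step 24: a a a a a a a a a a a A B  =>  a a a a a a a a a a a a B   (applied A -> a)
  Step 25: a a a a a a a a a a a a B  =>  a a a a a a a a a a a a B B   (applied B -> B B)
  Step 26: a a a a a a a a a a a a B B  =>  a a a a a a a a a a a a B B B   (applied B -> B B)
  Step 27: a a a a a a a a a a a a B B B  =>  a a a a a a a a a a a a B B B B   (applied B -> B B)
  Step 28: a a a a a a a a a a a a B B B B  =>  a a a a a a a a a a a a b B B B   (applied B -> b)
  Step 29: a a a a a a a a a a a a b B B B  =>  a a a a a a a a a a a a b b B B   (applied B -> b)
  Step 30: a a a a a a a a a a a a b b B B  =>  a a a a a a a a a a a a b b b B   (applied B -> b)
  Step 31: a a a a a a a a a a a a b b b B  =>  a a a a a a a a a a a a b b b b   (applied B -> b)
Final yield: a a a a a a a a a a a a b b b b
Total rewrite steps: 31

31


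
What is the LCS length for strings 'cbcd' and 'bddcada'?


DP table for LCS of 'cbcd' and 'bddcada':
       b  d  d  c  a  d  a
    0  0  0  0  0  0  0  0
  c 0  0  0  0  1  1  1  1
  b 0  1  1  1  1  1  1  1
  c 0  1  1  1  2  2  2  2
  d 0  1  2  2  2  2  3  3
LCS: 'bcd'
LCS length = 3

3


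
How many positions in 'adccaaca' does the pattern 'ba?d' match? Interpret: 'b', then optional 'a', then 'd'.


Pattern: ba?d means 'b', then optional 'a', then 'd'.
Scanning 'adccaaca' position-by-position:
  Pos 0: window 'adc' -> no
  Pos 1: window 'dcc' -> no
  Pos 2: window 'cca' -> no
  Pos 3: window 'caa' -> no
  Pos 4: window 'aac' -> no
  Pos 5: window 'aca' -> no
  Pos 6: window 'ca' -> no
  Pos 7: window 'a' -> no
Total matches: 0

0


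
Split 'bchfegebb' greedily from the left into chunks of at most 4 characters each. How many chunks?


'bchfegebb' has 9 characters.
Chunking with max size 4:
  Chunk 1: 'bchf' (positions 0-3)
  Chunk 2: 'egeb' (positions 4-7)
  Chunk 3: 'b' (positions 8-8)
Total chunks: ceil(9 / 4) = 3

3


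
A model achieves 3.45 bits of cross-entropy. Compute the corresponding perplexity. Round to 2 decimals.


Perplexity formula: PP = 2^H
H = 3.45
PP = 2^3.45
Decompose: 2^3.45 = 2^3 * 2^0.45
2^3 = 8, 2^0.45 ~ 1.3660403
PP ~ 8 * 1.3660403 = 10.9283224
Rounded to 2 decimals: 10.93

10.93


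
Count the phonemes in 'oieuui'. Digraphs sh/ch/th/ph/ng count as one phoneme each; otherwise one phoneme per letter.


Parsing 'oieuui' greedily, digraphs first:
  'o' -> vowel phoneme (phonemes so far: 1)
  'i' -> vowel phoneme (phonemes so far: 2)
  'e' -> vowel phoneme (phonemes so far: 3)
  'u' -> vowel phoneme (phonemes so far: 4)
  'u' -> vowel phoneme (phonemes so far: 5)
  'i' -> vowel phoneme (phonemes so far: 6)
Total phonemes: 6

6


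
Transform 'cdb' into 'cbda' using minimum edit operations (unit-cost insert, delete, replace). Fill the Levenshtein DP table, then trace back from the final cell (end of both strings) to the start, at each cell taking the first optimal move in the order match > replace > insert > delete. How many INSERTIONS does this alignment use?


Edit distance = 2. Backtracking from cell (3, 4) with preference match > replace > insert > delete,
then listing the resulting alignment 'cdb' -> 'cbda' left to right:
  Step 1: keep 'c'
  Step 2: insert 'b' [insertion #1]
  Step 3: keep 'd'
  Step 4: replace b->a
Total insertions: 1

1


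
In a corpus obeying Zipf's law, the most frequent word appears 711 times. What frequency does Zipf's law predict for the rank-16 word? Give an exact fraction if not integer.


Zipf's law: freq(rank) = f1 / rank
f1 = 711, rank = 16
freq = 711 / 16
GCD(711, 16) = 1
Simplified: 711/16

711/16


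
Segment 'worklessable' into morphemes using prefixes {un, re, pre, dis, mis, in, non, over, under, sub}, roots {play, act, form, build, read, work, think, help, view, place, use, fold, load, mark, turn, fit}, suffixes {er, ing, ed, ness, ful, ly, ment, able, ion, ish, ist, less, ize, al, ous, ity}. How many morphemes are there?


Segmenting 'worklessable' against the inventory:
  'work' -> root (morpheme 1)
  'less' -> suffix (morpheme 2)
  'able' -> suffix (morpheme 3)
Total morphemes: 3

3


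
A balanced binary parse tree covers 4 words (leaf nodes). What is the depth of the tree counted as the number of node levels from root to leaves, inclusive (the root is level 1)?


In a balanced binary tree with n leaves the deepest leaf is ceil(log2(n)) edges below the root,
so counting node levels inclusive of root and leaves gives ceil(log2(n)) + 1 levels.
log2(4) = 2.0000
ceil(2.0000) = 2
levels = 2 + 1 = 3

3


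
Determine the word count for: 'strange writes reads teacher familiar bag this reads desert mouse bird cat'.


Counting words by splitting on spaces:
  Word 1: 'strange'
  Word 2: 'writes'
  Word 3: 'reads'
  Word 4: 'teacher'
  Word 5: 'familiar'
  Word 6: 'bag'
  Word 7: 'this'
  Word 8: 'reads'
  Word 9: 'desert'
  Word 10: 'mouse'
  Word 11: 'bird'
  Word 12: 'cat'
Total words: 12

12


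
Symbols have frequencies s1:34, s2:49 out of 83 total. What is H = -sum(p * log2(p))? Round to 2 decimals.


Computing entropy H = -sum(p_i * log2(p_i)):
  s1: p = 34/83 = 0.4096, -p*log2(p) = 0.5274
  s2: p = 49/83 = 0.5904, -p*log2(p) = 0.4489
H = sum of terms = 0.9763
Rounded to 2 decimals: 0.98

0.98


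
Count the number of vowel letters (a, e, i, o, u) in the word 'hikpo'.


Scanning each character of 'hikpo':
  Position 1: 'h' -> consonant (running count: 0)
  Position 2: 'i' -> vowel (running count: 1)
  Position 3: 'k' -> consonant (running count: 1)
  Position 4: 'p' -> consonant (running count: 1)
  Position 5: 'o' -> vowel (running count: 2)
Total vowels: 2

2


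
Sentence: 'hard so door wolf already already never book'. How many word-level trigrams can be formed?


Word trigrams from [8] words:
  Trigram 1: (hard so door)
  Trigram 2: (so door wolf)
  Trigram 3: (door wolf already)
  Trigram 4: (wolf already already)
  Trigram 5: (already already never)
  Trigram 6: (already never book)
Total word trigrams: 8 - 2 = 6

6


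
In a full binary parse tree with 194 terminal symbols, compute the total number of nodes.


Leaf nodes (terminals): 194
Internal nodes = n - 1 = 194 - 1 = 193
Total = leaves + internal = 194 + 193 = 387

387


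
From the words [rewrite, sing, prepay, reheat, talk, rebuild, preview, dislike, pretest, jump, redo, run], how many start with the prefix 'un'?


Checking each word for prefix 'un':
  'rewrite' -> no (count: 0)
  'sing' -> no (count: 0)
  'prepay' -> no (count: 0)
  'reheat' -> no (count: 0)
  'talk' -> no (count: 0)
  'rebuild' -> no (count: 0)
  'preview' -> no (count: 0)
  'dislike' -> no (count: 0)
  'pretest' -> no (count: 0)
  'jump' -> no (count: 0)
  'redo' -> no (count: 0)
  'run' -> no (count: 0)
Total with prefix 'un': 0

0


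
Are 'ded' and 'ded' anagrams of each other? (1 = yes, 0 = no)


Sort characters of 'ded': 'dde'
Sort characters of 'ded': 'dde'
Sorted forms match -> they ARE anagrams
Result: 1

1


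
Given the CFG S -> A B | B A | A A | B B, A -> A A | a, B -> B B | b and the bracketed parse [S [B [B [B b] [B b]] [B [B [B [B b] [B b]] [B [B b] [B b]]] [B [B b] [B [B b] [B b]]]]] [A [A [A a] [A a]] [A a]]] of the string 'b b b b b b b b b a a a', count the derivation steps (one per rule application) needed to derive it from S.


Every bracketed nonterminal node [X ...] in the tree is produced by exactly one rule application.
Reading the tree off as a leftmost derivation:
  Step 1: S  =>  B A   (applied S -> B A)
  Step 2: B A  =>  B B A   (applied B -> B B)
  Step 3: B B A  =>  B B B A   (applied B -> B B)
  Step 4: B B B A  =>  b B B A   (applied B -> b)
  Step 5: b B B A  =>  b b B A   (applied B -> b)
  Step 6: b b B A  =>  b b B B A   (applied B -> B B)
  Step 7: b b B B A  =>  b b B B B A   (applied B -> B B)
  Step 8: b b B B B A  =>  b b B B B B A   (applied B -> B B)
  Step 9: b b B B B B A  =>  b b b B B B A   (applied B -> b)
  Step 10: b b b B B B A  =>  b b b b B B A   (applied B -> b)
  Step 11: b b b b B B A  =>  b b b b B B B A   (applied B -> B B)
  Step 12: b b b b B B B A  =>  b b b b b B B A   (applied B -> b)
  Step 13: b b b b b B B A  =>  b b b b b b B A   (applied B -> b)
  Step 14: b b b b b b B A  =>  b b b b b b B B A   (applied B -> B B)
  Step 15: b b b b b b B B A  =>  b b b b b b b B A   (applied B -> b)
  Step 16: b b b b b b b B A  =>  b b b b b b b B B A   (applied B -> B B)
  Step 17: b b b b b b b B B A  =>  b b b b b b b b B A   (applied B -> b)
  Step 18: b b b b b b b b B A  =>  b b b b b b b b b A   (applied B -> b)
  Step 19: b b b b b b b b b A  =>  b b b b b b b b b A A   (applied A -> A A)
  Step 20: b b b b b b b b b A A  =>  b b b b b b b b b A A A   (applied A -> A A)
  Step 21: b b b b b b b b b A A A  =>  b b b b b b b b b a A A   (applied A -> a)
  Step 22: b b b b b b b b b a A A  =>  b b b b b b b b b a a A   (applied A -> a)
  Step 23: b b b b b b b b b a a A  =>  b b b b b b b b b a a a   (applied A -> a)
Final yield: b b b b b b b b b a a a
Total rewrite steps: 23

23


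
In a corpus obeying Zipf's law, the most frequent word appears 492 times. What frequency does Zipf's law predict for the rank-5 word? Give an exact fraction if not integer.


Zipf's law: freq(rank) = f1 / rank
f1 = 492, rank = 5
freq = 492 / 5
GCD(492, 5) = 1
Simplified: 492/5

492/5


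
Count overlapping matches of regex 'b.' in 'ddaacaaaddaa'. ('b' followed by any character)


Pattern: b. means 'b' followed by any character.
Scanning 'ddaacaaaddaa' position-by-position:
  Pos 0: window 'dd' -> no
  Pos 1: window 'da' -> no
  Pos 2: window 'aa' -> no
  Pos 3: window 'ac' -> no
  Pos 4: window 'ca' -> no
  Pos 5: window 'aa' -> no
  Pos 6: window 'aa' -> no
  Pos 7: window 'ad' -> no
  Pos 8: window 'dd' -> no
  Pos 9: window 'da' -> no
  Pos 10: window 'aa' -> no
  Pos 11: window 'a' -> no
Total matches: 0

0


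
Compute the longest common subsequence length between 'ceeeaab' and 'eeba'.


DP table for LCS of 'ceeeaab' and 'eeba':
       e  e  b  a
    0  0  0  0  0
  c 0  0  0  0  0
  e 0  1  1  1  1
  e 0  1  2  2  2
  e 0  1  2  2  2
  a 0  1  2  2  3
  a 0  1  2  2  3
  b 0  1  2  3  3
LCS: 'eea'
LCS length = 3

3


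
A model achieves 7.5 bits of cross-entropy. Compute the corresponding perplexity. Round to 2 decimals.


Perplexity formula: PP = 2^H
H = 7.5
PP = 2^7.5
Decompose: 2^7.5 = 2^7 * 2^0.5 = 2^7 * sqrt(2)
2^7 = 128, sqrt(2) ~ 1.4142136
PP ~ 128 * 1.4142136 = 181.0193408
Rounded to 2 decimals: 181.02

181.02


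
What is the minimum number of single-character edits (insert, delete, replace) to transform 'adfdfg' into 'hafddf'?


Building DP table for s1='adfdfg' (len 6) and s2='hafddf' (len 6):
       h  a  f  d  d  f
    0  1  2  3  4  5  6
  a 1  1  1  2  3  4  5
  d 2  2  2  2  2  3  4
  f 3  3  3  2  3  3  3
  d 4  4  4  3  2  3  4
  f 5  5  5  4  3  3  3
  g 6  6  6  5  4  4  4
Edit distance = dp[6][6] = 4

4


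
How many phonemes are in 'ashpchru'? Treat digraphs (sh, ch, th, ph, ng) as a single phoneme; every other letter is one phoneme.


Parsing 'ashpchru' greedily, digraphs first:
  'a' -> vowel phoneme (phonemes so far: 1)
  'sh' -> digraph (1 consonant phoneme) (phonemes so far: 2)
  'p' -> consonant phoneme (phonemes so far: 3)
  'ch' -> digraph (1 consonant phoneme) (phonemes so far: 4)
  'r' -> consonant phoneme (phonemes so far: 5)
  'u' -> vowel phoneme (phonemes so far: 6)
Total phonemes: 6

6


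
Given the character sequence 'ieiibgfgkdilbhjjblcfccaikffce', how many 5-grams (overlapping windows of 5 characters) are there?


String 'ieiibgfgkdilbhjjblcfccaikffce' has length L = 29.
Number of overlapping n-grams = L - n + 1
Substituting: 29 - 5 + 1 = 25

25


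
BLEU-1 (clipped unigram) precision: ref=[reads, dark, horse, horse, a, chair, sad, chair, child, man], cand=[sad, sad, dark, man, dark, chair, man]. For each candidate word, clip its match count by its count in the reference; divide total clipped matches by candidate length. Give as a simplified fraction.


Reference word counts: {'a': 1, 'chair': 2, 'child': 1, 'dark': 1, 'horse': 2, 'man': 1, 'reads': 1, 'sad': 1}
Checking each candidate word (with clipping):
  'sad' -> in reference (ref count 1, used 1/1) -> match (matches: 1)
  'sad' -> ref count 1 already used up (1/1) -> clipped, no match (matches: 1)
  'dark' -> in reference (ref count 1, used 1/1) -> match (matches: 2)
  'man' -> in reference (ref count 1, used 1/1) -> match (matches: 3)
  'dark' -> ref count 1 already used up (1/1) -> clipped, no match (matches: 3)
  'chair' -> in reference (ref count 2, used 1/2) -> match (matches: 4)
  'man' -> ref count 1 already used up (1/1) -> clipped, no match (matches: 4)
Clipped matches: 4, Candidate length: 7
Precision = 4/7

4/7


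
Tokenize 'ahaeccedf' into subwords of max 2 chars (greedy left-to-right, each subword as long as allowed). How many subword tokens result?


'ahaeccedf' has 9 characters.
Chunking with max size 2:
  Chunk 1: 'ah' (positions 0-1)
  Chunk 2: 'ae' (positions 2-3)
  Chunk 3: 'cc' (positions 4-5)
  Chunk 4: 'ed' (positions 6-7)
  Chunk 5: 'f' (positions 8-8)
Total chunks: ceil(9 / 2) = 5

5


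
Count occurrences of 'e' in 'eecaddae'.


Scanning 'eecaddae' for 'e':
  Position 0: 'e' -> MATCH (count: 1)
  Position 1: 'e' -> MATCH (count: 2)
  Position 7: 'e' -> MATCH (count: 3)
Total occurrences of 'e': 3

3


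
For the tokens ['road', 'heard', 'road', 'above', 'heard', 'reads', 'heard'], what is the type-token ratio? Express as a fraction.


Tokens: 7
Unique types: ('above', 'heard', 'reads', 'road') = 4
TTR = 4/7
Already in lowest terms.

4/7


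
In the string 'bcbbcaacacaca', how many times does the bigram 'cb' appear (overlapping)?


Scanning 'bcbbcaacacaca' for bigram 'cb':
  Position 0: 'bc' -> no
  Position 1: 'cb' -> MATCH
  Position 2: 'bb' -> no
  Position 3: 'bc' -> no
  Position 4: 'ca' -> no
  Position 5: 'aa' -> no
  Position 6: 'ac' -> no
  Position 7: 'ca' -> no
  Position 8: 'ac' -> no
  Position 9: 'ca' -> no
  Position 10: 'ac' -> no
  Position 11: 'ca' -> no
Total matches: 1

1


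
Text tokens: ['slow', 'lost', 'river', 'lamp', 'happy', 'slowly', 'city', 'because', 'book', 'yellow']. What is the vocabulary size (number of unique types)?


Listing all tokens and tracking unique types:
  Token 1: 'slow' -> NEW (unique so far: 1)
  Token 2: 'lost' -> NEW (unique so far: 2)
  Token 3: 'river' -> NEW (unique so far: 3)
  Token 4: 'lamp' -> NEW (unique so far: 4)
  Token 5: 'happy' -> NEW (unique so far: 5)
  Token 6: 'slowly' -> NEW (unique so far: 6)
  Token 7: 'city' -> NEW (unique so far: 7)
  Token 8: 'because' -> NEW (unique so far: 8)
  Token 9: 'book' -> NEW (unique so far: 9)
  Token 10: 'yellow' -> NEW (unique so far: 10)
Unique types: ('because', 'book', 'city', 'happy', 'lamp', 'lost', 'river', 'slow', 'slowly', 'yellow')
Vocabulary size: 10

10


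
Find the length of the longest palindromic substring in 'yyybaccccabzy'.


Scanning 'yyybaccccabzy' for palindromic substrings.
Substring at positions 3-10: 'baccccab'.
Check: reverse('baccccab') = 'baccccab' -> palindrome confirmed.
Neighbouring characters ('y' / 'z') break symmetry, so it cannot extend further.
No longer palindromic substring exists; longest length = 8

8


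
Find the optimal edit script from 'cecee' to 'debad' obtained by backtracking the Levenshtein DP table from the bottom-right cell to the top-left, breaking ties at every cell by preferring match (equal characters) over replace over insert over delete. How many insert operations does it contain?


Edit distance = 4. Backtracking from cell (5, 5) with preference match > replace > insert > delete,
then listing the resulting alignment 'cecee' -> 'debad' left to right:
  Step 1: replace c->d
  Step 2: keep 'e'
  Step 3: replace c->b
  Step 4: replace e->a
  Step 5: replace e->d
Total insertions: 0

0


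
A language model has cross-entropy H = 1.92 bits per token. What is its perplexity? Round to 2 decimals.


Perplexity formula: PP = 2^H
H = 1.92
PP = 2^1.92
Decompose: 2^1.92 = 2^1 * 2^0.92
2^1 = 2, 2^0.92 ~ 1.8921153
PP ~ 2 * 1.8921153 = 3.7842306
Rounded to 2 decimals: 3.78

3.78


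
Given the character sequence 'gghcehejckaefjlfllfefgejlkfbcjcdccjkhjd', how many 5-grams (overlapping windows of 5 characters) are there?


String 'gghcehejckaefjlfllfefgejlkfbcjcdccjkhjd' has length L = 39.
Number of overlapping n-grams = L - n + 1
Substituting: 39 - 5 + 1 = 35

35


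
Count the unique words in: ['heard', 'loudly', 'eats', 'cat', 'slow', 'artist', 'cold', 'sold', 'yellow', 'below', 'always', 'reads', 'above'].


Listing all tokens and tracking unique types:
  Token 1: 'heard' -> NEW (unique so far: 1)
  Token 2: 'loudly' -> NEW (unique so far: 2)
  Token 3: 'eats' -> NEW (unique so far: 3)
  Token 4: 'cat' -> NEW (unique so far: 4)
  Token 5: 'slow' -> NEW (unique so far: 5)
  Token 6: 'artist' -> NEW (unique so far: 6)
  Token 7: 'cold' -> NEW (unique so far: 7)
  Token 8: 'sold' -> NEW (unique so far: 8)
  Token 9: 'yellow' -> NEW (unique so far: 9)
  Token 10: 'below' -> NEW (unique so far: 10)
  Token 11: 'always' -> NEW (unique so far: 11)
  Token 12: 'reads' -> NEW (unique so far: 12)
  Token 13: 'above' -> NEW (unique so far: 13)
Unique types: ('above', 'always', 'artist', 'below', 'cat', 'cold', 'eats', 'heard', 'loudly', 'reads', 'slow', 'sold', 'yellow')
Vocabulary size: 13

13


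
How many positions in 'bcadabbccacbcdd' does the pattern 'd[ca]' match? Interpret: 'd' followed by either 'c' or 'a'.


Pattern: d[ca] means 'd' followed by either 'c' or 'a'.
Scanning 'bcadabbccacbcdd' position-by-position:
  Pos 0: window 'bc' -> no
  Pos 1: window 'ca' -> no
  Pos 2: window 'ad' -> no
  Pos 3: window 'da' -> MATCH
  Pos 4: window 'ab' -> no
  Pos 5: window 'bb' -> no
  Pos 6: window 'bc' -> no
  Pos 7: window 'cc' -> no
  Pos 8: window 'ca' -> no
  Pos 9: window 'ac' -> no
  Pos 10: window 'cb' -> no
  Pos 11: window 'bc' -> no
  Pos 12: window 'cd' -> no
  Pos 13: window 'dd' -> no
  Pos 14: window 'd' -> no
Total matches: 1

1


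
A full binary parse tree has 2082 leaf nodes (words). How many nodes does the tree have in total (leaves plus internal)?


Leaf nodes (terminals): 2082
Internal nodes = n - 1 = 2082 - 1 = 2081
Total = leaves + internal = 2082 + 2081 = 4163

4163


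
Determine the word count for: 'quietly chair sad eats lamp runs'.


Counting words by splitting on spaces:
  Word 1: 'quietly'
  Word 2: 'chair'
  Word 3: 'sad'
  Word 4: 'eats'
  Word 5: 'lamp'
  Word 6: 'runs'
Total words: 6

6


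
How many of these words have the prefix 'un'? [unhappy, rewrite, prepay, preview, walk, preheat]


Checking each word for prefix 'un':
  'unhappy' -> YES, starts with 'un' (count: 1)
  'rewrite' -> no (count: 1)
  'prepay' -> no (count: 1)
  'preview' -> no (count: 1)
  'walk' -> no (count: 1)
  'preheat' -> no (count: 1)
Total with prefix 'un': 1

1


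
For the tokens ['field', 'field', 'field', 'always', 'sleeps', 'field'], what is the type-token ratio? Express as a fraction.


Tokens: 6
Unique types: ('always', 'field', 'sleeps') = 3
TTR = 3/6
Simplify: divide both by 3 -> 1/2
TTR = 1/2

1/2


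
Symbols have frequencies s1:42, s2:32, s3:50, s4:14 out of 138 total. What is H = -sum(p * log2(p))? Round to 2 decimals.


Computing entropy H = -sum(p_i * log2(p_i)):
  s1: p = 42/138 = 0.3043, -p*log2(p) = 0.5223
  s2: p = 32/138 = 0.2319, -p*log2(p) = 0.4889
  s3: p = 50/138 = 0.3623, -p*log2(p) = 0.5307
  s4: p = 14/138 = 0.1014, -p*log2(p) = 0.3349
H = sum of terms = 1.8768
Rounded to 2 decimals: 1.88

1.88


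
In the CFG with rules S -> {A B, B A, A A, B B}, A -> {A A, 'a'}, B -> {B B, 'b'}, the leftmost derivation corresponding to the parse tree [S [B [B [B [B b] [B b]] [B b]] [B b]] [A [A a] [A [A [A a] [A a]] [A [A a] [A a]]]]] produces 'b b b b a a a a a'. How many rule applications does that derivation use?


Every bracketed nonterminal node [X ...] in the tree is produced by exactly one rule application.
Reading the tree off as a leftmost derivation:
  Step 1: S  =>  B A   (applied S -> B A)
  Step 2: B A  =>  B B A   (applied B -> B B)
  Step 3: B B A  =>  B B B A   (applied B -> B B)
  Step 4: B B B A  =>  B B B B A   (applied B -> B B)
  Step 5: B B B B A  =>  b B B B A   (applied B -> b)
  Step 6: b B B B A  =>  b b B B A   (applied B -> b)
  Step 7: b b B B A  =>  b b b B A   (applied B -> b)
  Step 8: b b b B A  =>  b b b b A   (applied B -> b)
  Step 9: b b b b A  =>  b b b b A A   (applied A -> A A)
  Step 10: b b b b A A  =>  b b b b a A   (applied A -> a)
  Step 11: b b b b a A  =>  b b b b a A A   (applied A -> A A)
  Step 12: b b b b a A A  =>  b b b b a A A A   (applied A -> A A)
  Step 13: b b b b a A A A  =>  b b b b a a A A   (applied A -> a)
  Step 14: b b b b a a A A  =>  b b b b a a a A   (applied A -> a)
  Step 15: b b b b a a a A  =>  b b b b a a a A A   (applied A -> A A)
  Step 16: b b b b a a a A A  =>  b b b b a a a a A   (applied A -> a)
  Step 17: b b b b a a a a A  =>  b b b b a a a a a   (applied A -> a)
Final yield: b b b b a a a a a
Total rewrite steps: 17

17


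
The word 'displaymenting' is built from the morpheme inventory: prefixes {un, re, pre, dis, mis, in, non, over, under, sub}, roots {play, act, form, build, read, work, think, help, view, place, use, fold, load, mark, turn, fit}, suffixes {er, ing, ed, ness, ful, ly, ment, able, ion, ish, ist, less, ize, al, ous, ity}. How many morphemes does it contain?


Segmenting 'displaymenting' against the inventory:
  'dis' -> prefix (morpheme 1)
  'play' -> root (morpheme 2)
  'ment' -> suffix (morpheme 3)
  'ing' -> suffix (morpheme 4)
Total morphemes: 4

4


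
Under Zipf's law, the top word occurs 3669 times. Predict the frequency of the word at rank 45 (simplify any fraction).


Zipf's law: freq(rank) = f1 / rank
f1 = 3669, rank = 45
freq = 3669 / 45
GCD(3669, 45) = 3
Simplified: 1223/15

1223/15


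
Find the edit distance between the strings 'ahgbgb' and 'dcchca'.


Building DP table for s1='ahgbgb' (len 6) and s2='dcchca' (len 6):
       d  c  c  h  c  a
    0  1  2  3  4  5  6
  a 1  1  2  3  4  5  5
  h 2  2  2  3  3  4  5
  g 3  3  3  3  4  4  5
  b 4  4  4  4  4  5  5
  g 5  5  5  5  5  5  6
  b 6  6  6  6  6  6  6
Edit distance = dp[6][6] = 6

6


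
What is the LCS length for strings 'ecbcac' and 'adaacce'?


DP table for LCS of 'ecbcac' and 'adaacce':
       a  d  a  a  c  c  e
    0  0  0  0  0  0  0  0
  e 0  0  0  0  0  0  0  1
  c 0  0  0  0  0  1  1  1
  b 0  0  0  0  0  1  1  1
  c 0  0  0  0  0  1  2  2
  a 0  1  1  1  1  1  2  2
  c 0  1  1  1  1  2  2  2
LCS: 'cc'
LCS length = 2

2


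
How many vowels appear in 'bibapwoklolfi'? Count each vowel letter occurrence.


Scanning each character of 'bibapwoklolfi':
  Position 1: 'b' -> consonant (running count: 0)
  Position 2: 'i' -> vowel (running count: 1)
  Position 3: 'b' -> consonant (running count: 1)
  Position 4: 'a' -> vowel (running count: 2)
  Position 5: 'p' -> consonant (running count: 2)
  Position 6: 'w' -> consonant (running count: 2)
  Position 7: 'o' -> vowel (running count: 3)
  Position 8: 'k' -> consonant (running count: 3)
  Position 9: 'l' -> consonant (running count: 3)
  Position 10: 'o' -> vowel (running count: 4)
  Position 11: 'l' -> consonant (running count: 4)
  Position 12: 'f' -> consonant (running count: 4)
  Position 13: 'i' -> vowel (running count: 5)
Total vowels: 5

5


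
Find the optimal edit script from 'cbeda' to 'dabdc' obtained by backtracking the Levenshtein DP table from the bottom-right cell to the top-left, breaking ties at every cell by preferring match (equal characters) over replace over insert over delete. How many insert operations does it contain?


Edit distance = 4. Backtracking from cell (5, 5) with preference match > replace > insert > delete,
then listing the resulting alignment 'cbeda' -> 'dabdc' left to right:
  Step 1: replace c->d
  Step 2: replace b->a
  Step 3: replace e->b
  Step 4: keep 'd'
  Step 5: replace a->c
Total insertions: 0

0


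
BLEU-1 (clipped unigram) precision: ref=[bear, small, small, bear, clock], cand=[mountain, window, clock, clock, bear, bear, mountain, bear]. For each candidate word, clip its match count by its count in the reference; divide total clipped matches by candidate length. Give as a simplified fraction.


Reference word counts: {'bear': 2, 'clock': 1, 'small': 2}
Checking each candidate word (with clipping):
  'mountain' -> not in reference -> no match (matches: 0)
  'window' -> not in reference -> no match (matches: 0)
  'clock' -> in reference (ref count 1, used 1/1) -> match (matches: 1)
  'clock' -> ref count 1 already used up (1/1) -> clipped, no match (matches: 1)
  'bear' -> in reference (ref count 2, used 1/2) -> match (matches: 2)
  'bear' -> in reference (ref count 2, used 2/2) -> match (matches: 3)
  'mountain' -> not in reference -> no match (matches: 3)
  'bear' -> ref count 2 already used up (2/2) -> clipped, no match (matches: 3)
Clipped matches: 3, Candidate length: 8
Precision = 3/8

3/8


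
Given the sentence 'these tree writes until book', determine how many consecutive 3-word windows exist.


Word trigrams from [5] words:
  Trigram 1: (these tree writes)
  Trigram 2: (tree writes until)
  Trigram 3: (writes until book)
Total word trigrams: 5 - 2 = 3

3


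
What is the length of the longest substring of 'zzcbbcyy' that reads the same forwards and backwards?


Scanning 'zzcbbcyy' for palindromic substrings.
Substring at positions 2-5: 'cbbc'.
Check: reverse('cbbc') = 'cbbc' -> palindrome confirmed.
Neighbouring characters ('z' / 'y') break symmetry, so it cannot extend further.
No longer palindromic substring exists; longest length = 4

4


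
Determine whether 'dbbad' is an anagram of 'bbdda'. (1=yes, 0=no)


Sort characters of 'dbbad': 'abbdd'
Sort characters of 'bbdda': 'abbdd'
Sorted forms match -> they ARE anagrams
Result: 1

1


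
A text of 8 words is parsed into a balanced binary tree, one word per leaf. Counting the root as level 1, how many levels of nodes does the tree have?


In a balanced binary tree with n leaves the deepest leaf is ceil(log2(n)) edges below the root,
so counting node levels inclusive of root and leaves gives ceil(log2(n)) + 1 levels.
log2(8) = 3.0000
ceil(3.0000) = 3
levels = 3 + 1 = 4

4


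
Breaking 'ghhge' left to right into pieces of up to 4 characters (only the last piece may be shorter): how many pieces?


'ghhge' has 5 characters.
Chunking with max size 4:
  Chunk 1: 'ghhg' (positions 0-3)
  Chunk 2: 'e' (positions 4-4)
Total chunks: ceil(5 / 4) = 2

2


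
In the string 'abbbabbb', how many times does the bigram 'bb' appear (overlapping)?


Scanning 'abbbabbb' for bigram 'bb':
  Position 0: 'ab' -> no
  Position 1: 'bb' -> MATCH
  Position 2: 'bb' -> MATCH
  Position 3: 'ba' -> no
  Position 4: 'ab' -> no
  Position 5: 'bb' -> MATCH
  Position 6: 'bb' -> MATCH
Total matches: 4

4


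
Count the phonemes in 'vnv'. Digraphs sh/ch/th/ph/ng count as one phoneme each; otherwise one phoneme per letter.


Parsing 'vnv' greedily, digraphs first:
  'v' -> consonant phoneme (phonemes so far: 1)
  'n' -> consonant phoneme (phonemes so far: 2)
  'v' -> consonant phoneme (phonemes so far: 3)
Total phonemes: 3

3


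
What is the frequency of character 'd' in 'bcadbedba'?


Scanning 'bcadbedba' for 'd':
  Position 3: 'd' -> MATCH (count: 1)
  Position 6: 'd' -> MATCH (count: 2)
Total occurrences of 'd': 2

2


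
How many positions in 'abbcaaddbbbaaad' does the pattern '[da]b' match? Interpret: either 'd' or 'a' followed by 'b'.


Pattern: [da]b means either 'd' or 'a' followed by 'b'.
Scanning 'abbcaaddbbbaaad' position-by-position:
  Pos 0: window 'ab' -> MATCH
  Pos 1: window 'bb' -> no
  Pos 2: window 'bc' -> no
  Pos 3: window 'ca' -> no
  Pos 4: window 'aa' -> no
  Pos 5: window 'ad' -> no
  Pos 6: window 'dd' -> no
  Pos 7: window 'db' -> MATCH
  Pos 8: window 'bb' -> no
  Pos 9: window 'bb' -> no
  Pos 10: window 'ba' -> no
  Pos 11: window 'aa' -> no
  Pos 12: window 'aa' -> no
  Pos 13: window 'ad' -> no
  Pos 14: window 'd' -> no
Total matches: 2

2


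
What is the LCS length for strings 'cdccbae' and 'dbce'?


DP table for LCS of 'cdccbae' and 'dbce':
       d  b  c  e
    0  0  0  0  0
  c 0  0  0  1  1
  d 0  1  1  1  1
  c 0  1  1  2  2
  c 0  1  1  2  2
  b 0  1  2  2  2
  a 0  1  2  2  2
  e 0  1  2  2  3
LCS: 'dce'
LCS length = 3

3


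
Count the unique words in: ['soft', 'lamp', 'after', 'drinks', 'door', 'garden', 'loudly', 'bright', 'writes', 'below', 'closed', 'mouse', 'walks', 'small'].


Listing all tokens and tracking unique types:
  Token 1: 'soft' -> NEW (unique so far: 1)
  Token 2: 'lamp' -> NEW (unique so far: 2)
  Token 3: 'after' -> NEW (unique so far: 3)
  Token 4: 'drinks' -> NEW (unique so far: 4)
  Token 5: 'door' -> NEW (unique so far: 5)
  Token 6: 'garden' -> NEW (unique so far: 6)
  Token 7: 'loudly' -> NEW (unique so far: 7)
  Token 8: 'bright' -> NEW (unique so far: 8)
  Token 9: 'writes' -> NEW (unique so far: 9)
  Token 10: 'below' -> NEW (unique so far: 10)
  Token 11: 'closed' -> NEW (unique so far: 11)
  Token 12: 'mouse' -> NEW (unique so far: 12)
  Token 13: 'walks' -> NEW (unique so far: 13)
  Token 14: 'small' -> NEW (unique so far: 14)
Unique types: ('after', 'below', 'bright', 'closed', 'door', 'drinks', 'garden', 'lamp', 'loudly', 'mouse', 'small', 'soft', 'walks', 'writes')
Vocabulary size: 14

14


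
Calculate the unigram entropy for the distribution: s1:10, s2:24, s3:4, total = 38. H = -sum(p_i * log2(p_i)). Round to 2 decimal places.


Computing entropy H = -sum(p_i * log2(p_i)):
  s1: p = 10/38 = 0.2632, -p*log2(p) = 0.5068
  s2: p = 24/38 = 0.6316, -p*log2(p) = 0.4187
  s3: p = 4/38 = 0.1053, -p*log2(p) = 0.3419
H = sum of terms = 1.2674
Rounded to 2 decimals: 1.27

1.27


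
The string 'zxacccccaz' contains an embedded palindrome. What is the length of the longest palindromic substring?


Scanning 'zxacccccaz' for palindromic substrings.
Substring at positions 2-8: 'accccca'.
Check: reverse('accccca') = 'accccca' -> palindrome confirmed.
Neighbouring characters ('x' / 'z') break symmetry, so it cannot extend further.
No longer palindromic substring exists; longest length = 7

7


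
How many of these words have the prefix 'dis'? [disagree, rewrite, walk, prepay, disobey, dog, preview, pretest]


Checking each word for prefix 'dis':
  'disagree' -> YES, starts with 'dis' (count: 1)
  'rewrite' -> no (count: 1)
  'walk' -> no (count: 1)
  'prepay' -> no (count: 1)
  'disobey' -> YES, starts with 'dis' (count: 2)
  'dog' -> no (count: 2)
  'preview' -> no (count: 2)
  'pretest' -> no (count: 2)
Total with prefix 'dis': 2

2


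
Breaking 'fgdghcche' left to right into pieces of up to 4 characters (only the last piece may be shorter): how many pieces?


'fgdghcche' has 9 characters.
Chunking with max size 4:
  Chunk 1: 'fgdg' (positions 0-3)
  Chunk 2: 'hcch' (positions 4-7)
  Chunk 3: 'e' (positions 8-8)
Total chunks: ceil(9 / 4) = 3

3


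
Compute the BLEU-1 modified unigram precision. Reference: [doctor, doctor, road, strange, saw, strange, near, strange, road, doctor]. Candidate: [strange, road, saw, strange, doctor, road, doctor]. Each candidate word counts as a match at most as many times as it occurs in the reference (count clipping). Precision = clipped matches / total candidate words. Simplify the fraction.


Reference word counts: {'doctor': 3, 'near': 1, 'road': 2, 'saw': 1, 'strange': 3}
Checking each candidate word (with clipping):
  'strange' -> in reference (ref count 3, used 1/3) -> match (matches: 1)
  'road' -> in reference (ref count 2, used 1/2) -> match (matches: 2)
  'saw' -> in reference (ref count 1, used 1/1) -> match (matches: 3)
  'strange' -> in reference (ref count 3, used 2/3) -> match (matches: 4)
  'doctor' -> in reference (ref count 3, used 1/3) -> match (matches: 5)
  'road' -> in reference (ref count 2, used 2/2) -> match (matches: 6)
  'doctor' -> in reference (ref count 3, used 2/3) -> match (matches: 7)
Clipped matches: 7, Candidate length: 7
Precision = 7/7 = 1

1


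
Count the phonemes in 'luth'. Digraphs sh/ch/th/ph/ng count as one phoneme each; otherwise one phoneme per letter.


Parsing 'luth' greedily, digraphs first:
  'l' -> consonant phoneme (phonemes so far: 1)
  'u' -> vowel phoneme (phonemes so far: 2)
  'th' -> digraph (1 consonant phoneme) (phonemes so far: 3)
Total phonemes: 3

3


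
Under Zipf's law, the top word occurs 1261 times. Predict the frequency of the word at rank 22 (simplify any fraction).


Zipf's law: freq(rank) = f1 / rank
f1 = 1261, rank = 22
freq = 1261 / 22
GCD(1261, 22) = 1
Simplified: 1261/22

1261/22


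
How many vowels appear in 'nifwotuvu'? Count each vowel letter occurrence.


Scanning each character of 'nifwotuvu':
  Position 1: 'n' -> consonant (running count: 0)
  Position 2: 'i' -> vowel (running count: 1)
  Position 3: 'f' -> consonant (running count: 1)
  Position 4: 'w' -> consonant (running count: 1)
  Position 5: 'o' -> vowel (running count: 2)
  Position 6: 't' -> consonant (running count: 2)
  Position 7: 'u' -> vowel (running count: 3)
  Position 8: 'v' -> consonant (running count: 3)
  Position 9: 'u' -> vowel (running count: 4)
Total vowels: 4

4


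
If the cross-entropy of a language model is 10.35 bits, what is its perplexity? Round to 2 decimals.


Perplexity formula: PP = 2^H
H = 10.35
PP = 2^10.35
Decompose: 2^10.35 = 2^10 * 2^0.35
2^10 = 1024, 2^0.35 ~ 1.2745606
PP ~ 1024 * 1.2745606 = 1305.1500544
Rounded to 2 decimals: 1305.15

1305.15


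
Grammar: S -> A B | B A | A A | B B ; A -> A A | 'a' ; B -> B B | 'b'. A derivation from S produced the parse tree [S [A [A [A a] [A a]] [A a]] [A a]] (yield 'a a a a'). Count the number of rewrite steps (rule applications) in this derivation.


Every bracketed nonterminal node [X ...] in the tree is produced by exactly one rule application.
Reading the tree off as a leftmost derivation:
  Step 1: S  =>  A A   (applied S -> A A)
  Step 2: A A  =>  A A A   (applied A -> A A)
  Step 3: A A A  =>  A A A A   (applied A -> A A)
  Step 4: A A A A  =>  a A A A   (applied A -> a)
  Step 5: a A A A  =>  a a A A   (applied A -> a)
  Step 6: a a A A  =>  a a a A   (applied A -> a)
  Step 7: a a a A  =>  a a a a   (applied A -> a)
Final yield: a a a a
Total rewrite steps: 7

7


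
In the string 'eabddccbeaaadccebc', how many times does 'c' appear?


Scanning 'eabddccbeaaadccebc' for 'c':
  Position 5: 'c' -> MATCH (count: 1)
  Position 6: 'c' -> MATCH (count: 2)
  Position 13: 'c' -> MATCH (count: 3)
  Position 14: 'c' -> MATCH (count: 4)
  Position 17: 'c' -> MATCH (count: 5)
Total occurrences of 'c': 5

5


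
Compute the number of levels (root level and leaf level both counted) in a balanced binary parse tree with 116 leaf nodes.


In a balanced binary tree with n leaves the deepest leaf is ceil(log2(n)) edges below the root,
so counting node levels inclusive of root and leaves gives ceil(log2(n)) + 1 levels.
log2(116) = 6.8580
ceil(6.8580) = 7
levels = 7 + 1 = 8

8


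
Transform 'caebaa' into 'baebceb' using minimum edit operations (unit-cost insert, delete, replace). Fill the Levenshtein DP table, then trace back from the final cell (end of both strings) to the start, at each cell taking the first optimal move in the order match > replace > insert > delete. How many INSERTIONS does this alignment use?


Edit distance = 4. Backtracking from cell (6, 7) with preference match > replace > insert > delete,
then listing the resulting alignment 'caebaa' -> 'baebceb' left to right:
  Step 1: replace c->b
  Step 2: keep 'a'
  Step 3: keep 'e'
  Step 4: keep 'b'
  Step 5: insert 'c' [insertion #1]
  Step 6: replace a->e
  Step 7: replace a->b
Total insertions: 1

1


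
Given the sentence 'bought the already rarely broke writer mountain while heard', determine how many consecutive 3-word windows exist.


Word trigrams from [9] words:
  Trigram 1: (bought the already)
  Trigram 2: (the already rarely)
  Trigram 3: (already rarely broke)
  Trigram 4: (rarely broke writer)
  Trigram 5: (broke writer mountain)
  Trigram 6: (writer mountain while)
  Trigram 7: (mountain while heard)
Total word trigrams: 9 - 2 = 7

7


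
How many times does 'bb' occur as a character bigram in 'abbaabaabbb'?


Scanning 'abbaabaabbb' for bigram 'bb':
  Position 0: 'ab' -> no
  Position 1: 'bb' -> MATCH
  Position 2: 'ba' -> no
  Position 3: 'aa' -> no
  Position 4: 'ab' -> no
  Position 5: 'ba' -> no
  Position 6: 'aa' -> no
  Position 7: 'ab' -> no
  Position 8: 'bb' -> MATCH
  Position 9: 'bb' -> MATCH
Total matches: 3

3


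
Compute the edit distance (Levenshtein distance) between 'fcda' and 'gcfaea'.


Building DP table for s1='fcda' (len 4) and s2='gcfaea' (len 6):
       g  c  f  a  e  a
    0  1  2  3  4  5  6
  f 1  1  2  2  3  4  5
  c 2  2  1  2  3  4  5
  d 3  3  2  2  3  4  5
  a 4  4  3  3  2  3  4
Edit distance = dp[4][6] = 4

4


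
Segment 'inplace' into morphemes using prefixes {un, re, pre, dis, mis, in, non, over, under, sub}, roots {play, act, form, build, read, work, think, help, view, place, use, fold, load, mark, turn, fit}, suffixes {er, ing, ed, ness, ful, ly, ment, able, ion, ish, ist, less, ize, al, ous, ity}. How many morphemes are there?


Segmenting 'inplace' against the inventory:
  'in' -> prefix (morpheme 1)
  'place' -> root (morpheme 2)
Total morphemes: 2

2


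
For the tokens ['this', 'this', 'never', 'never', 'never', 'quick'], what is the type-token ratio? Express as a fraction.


Tokens: 6
Unique types: ('never', 'quick', 'this') = 3
TTR = 3/6
Simplify: divide both by 3 -> 1/2
TTR = 1/2

1/2
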